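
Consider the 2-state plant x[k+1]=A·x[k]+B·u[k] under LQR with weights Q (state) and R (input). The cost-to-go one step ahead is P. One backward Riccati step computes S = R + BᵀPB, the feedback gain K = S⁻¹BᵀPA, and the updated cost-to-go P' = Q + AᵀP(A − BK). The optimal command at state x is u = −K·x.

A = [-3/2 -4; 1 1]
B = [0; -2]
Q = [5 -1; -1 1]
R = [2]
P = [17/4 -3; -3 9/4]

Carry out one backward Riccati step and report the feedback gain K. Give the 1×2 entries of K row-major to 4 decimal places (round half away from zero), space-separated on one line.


BᵀP = [6.0000 -4.5000]
S = R + BᵀPB = [2] + [9.0000] = [11.0000]
BᵀPA = [-13.5000 -28.5000]
K = S⁻¹·BᵀPA = [-1.2273 -2.5909]
A−BK = [-1.5000 -4.0000; -1.4545 -4.1818]
AᵀP(A−BK) = [4.2443 9.2727; 9.2727 20.4091]
P' = Q + AᵀP(A−BK) = [9.2443 8.2727; 8.2727 21.4091]
tr(P') = 30.6534

-1.2273 -2.5909


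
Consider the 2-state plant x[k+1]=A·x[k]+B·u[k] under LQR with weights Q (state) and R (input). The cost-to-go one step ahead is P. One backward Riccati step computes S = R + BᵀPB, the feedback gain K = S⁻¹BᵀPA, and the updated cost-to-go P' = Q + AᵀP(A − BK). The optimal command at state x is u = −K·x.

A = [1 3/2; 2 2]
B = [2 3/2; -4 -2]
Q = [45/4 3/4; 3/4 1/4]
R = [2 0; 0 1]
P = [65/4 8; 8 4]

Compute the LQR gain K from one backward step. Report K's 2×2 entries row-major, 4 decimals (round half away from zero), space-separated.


BᵀP = [0.5000 0.0000; 8.3750 4.0000]
S = R + BᵀPB = [2 0; 0 1] + [1.0000 0.7500; 0.7500 4.5625] = [3.0000 0.7500; 0.7500 5.5625]
BᵀPA = [0.5000 0.7500; 16.3750 20.5625]
K = S⁻¹·BᵀPA = [-0.5891 -0.6977; 3.0233 3.7907]
A−BK = [-2.3566 -2.7907; 5.6899 6.7907]
AᵀP(A−BK) = [15.0388 18.6512; 18.6512 23.1395]
P' = Q + AᵀP(A−BK) = [26.2888 19.4012; 19.4012 23.3895]
tr(P') = 49.6783

-0.5891 -0.6977 3.0233 3.7907


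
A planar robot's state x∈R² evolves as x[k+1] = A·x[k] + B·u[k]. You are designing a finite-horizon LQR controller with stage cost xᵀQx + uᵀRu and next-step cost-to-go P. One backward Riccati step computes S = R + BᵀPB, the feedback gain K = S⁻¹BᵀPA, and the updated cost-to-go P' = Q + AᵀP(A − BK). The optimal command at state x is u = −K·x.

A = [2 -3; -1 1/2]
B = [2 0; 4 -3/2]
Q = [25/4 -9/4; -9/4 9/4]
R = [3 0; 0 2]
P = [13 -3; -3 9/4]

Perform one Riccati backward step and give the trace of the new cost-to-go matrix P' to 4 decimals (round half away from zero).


BᵀP = [14.0000 3.0000; 4.5000 -3.3750]
S = R + BᵀPB = [3 0; 0 2] + [40.0000 -4.5000; -4.5000 5.0625] = [43.0000 -4.5000; -4.5000 7.0625]
BᵀPA = [25.0000 -40.5000; 12.3750 -15.1875]
K = S⁻¹·BᵀPA = [0.8194 -1.2503; 2.2743 -2.9471]
A−BK = [0.3612 -0.4994; -0.8662 1.0805]
AᵀP(A−BK) = [17.6203 -23.3980; -23.3980 31.1676]
P' = Q + AᵀP(A−BK) = [23.8703 -25.6480; -25.6480 33.4176]
tr(P') = 57.2879

57.2879


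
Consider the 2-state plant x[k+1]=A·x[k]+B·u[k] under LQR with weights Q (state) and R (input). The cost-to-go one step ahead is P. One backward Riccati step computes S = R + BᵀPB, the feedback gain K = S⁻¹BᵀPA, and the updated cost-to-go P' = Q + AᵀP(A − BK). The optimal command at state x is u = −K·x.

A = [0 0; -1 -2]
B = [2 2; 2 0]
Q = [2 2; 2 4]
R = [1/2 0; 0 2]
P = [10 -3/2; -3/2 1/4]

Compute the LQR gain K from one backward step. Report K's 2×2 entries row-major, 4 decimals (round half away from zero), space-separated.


0.0361 0.0723 0.0422 0.0843

BᵀP = [17.0000 -2.5000; 20.0000 -3.0000]
S = R + BᵀPB = [1/2 0; 0 2] + [29.0000 34.0000; 34.0000 40.0000] = [29.5000 34.0000; 34.0000 42.0000]
BᵀPA = [2.5000 5.0000; 3.0000 6.0000]
K = S⁻¹·BᵀPA = [0.0361 0.0723; 0.0422 0.0843]
A−BK = [-0.1566 -0.3133; -1.0723 -2.1446]
AᵀP(A−BK) = [0.0331 0.0663; 0.0663 0.1325]
P' = Q + AᵀP(A−BK) = [2.0331 2.0663; 2.0663 4.1325]
tr(P') = 6.1657


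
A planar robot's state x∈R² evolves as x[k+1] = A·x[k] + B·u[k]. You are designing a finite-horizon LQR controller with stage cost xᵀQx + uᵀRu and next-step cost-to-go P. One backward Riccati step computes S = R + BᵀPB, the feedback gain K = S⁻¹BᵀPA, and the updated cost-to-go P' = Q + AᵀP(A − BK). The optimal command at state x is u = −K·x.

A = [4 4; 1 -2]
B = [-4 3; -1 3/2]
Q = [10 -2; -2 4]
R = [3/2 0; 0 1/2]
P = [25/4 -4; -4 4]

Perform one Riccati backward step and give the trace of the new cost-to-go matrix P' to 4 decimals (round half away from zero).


BᵀP = [-21.0000 12.0000; 12.7500 -6.0000]
S = R + BᵀPB = [3/2 0; 0 1/2] + [72.0000 -45.0000; -45.0000 29.2500] = [73.5000 -45.0000; -45.0000 29.7500]
BᵀPA = [-72.0000 -108.0000; 45.0000 63.0000]
K = S⁻¹·BᵀPA = [-0.7239 -2.3387; 0.4176 -1.4200]
A−BK = [-0.1485 -1.0951; -0.3503 -2.2088]
AᵀP(A−BK) = [1.0858 3.5081; 3.5081 16.8724]
P' = Q + AᵀP(A−BK) = [11.0858 1.5081; 1.5081 20.8724]
tr(P') = 31.9582

31.9582


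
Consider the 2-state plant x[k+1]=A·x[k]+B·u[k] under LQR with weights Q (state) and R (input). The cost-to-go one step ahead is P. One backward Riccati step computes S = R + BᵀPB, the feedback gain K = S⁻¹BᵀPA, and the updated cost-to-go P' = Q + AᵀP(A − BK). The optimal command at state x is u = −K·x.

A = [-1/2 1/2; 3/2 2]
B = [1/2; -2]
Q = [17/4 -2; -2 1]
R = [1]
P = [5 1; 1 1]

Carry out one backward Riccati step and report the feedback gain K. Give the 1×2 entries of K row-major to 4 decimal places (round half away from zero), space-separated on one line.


-0.5882 -0.6471

BᵀP = [0.5000 -1.5000]
S = R + BᵀPB = [1] + [3.2500] = [4.2500]
BᵀPA = [-2.5000 -2.7500]
K = S⁻¹·BᵀPA = [-0.5882 -0.6471]
A−BK = [-0.2059 0.8235; 0.3235 0.7059]
AᵀP(A−BK) = [0.5294 -0.1176; -0.1176 5.4706]
P' = Q + AᵀP(A−BK) = [4.7794 -2.1176; -2.1176 6.4706]
tr(P') = 11.2500


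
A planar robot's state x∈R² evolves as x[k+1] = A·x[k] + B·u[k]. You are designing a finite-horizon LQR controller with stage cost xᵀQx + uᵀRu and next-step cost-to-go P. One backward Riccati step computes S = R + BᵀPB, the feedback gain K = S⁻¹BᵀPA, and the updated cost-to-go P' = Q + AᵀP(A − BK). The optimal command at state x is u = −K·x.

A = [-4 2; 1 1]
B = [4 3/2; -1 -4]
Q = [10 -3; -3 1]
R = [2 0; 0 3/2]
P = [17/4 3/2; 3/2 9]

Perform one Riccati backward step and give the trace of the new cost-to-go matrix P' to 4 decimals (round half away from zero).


14.0062

BᵀP = [15.5000 -3.0000; 0.3750 -33.7500]
S = R + BᵀPB = [2 0; 0 3/2] + [65.0000 35.2500; 35.2500 135.5625] = [67.0000 35.2500; 35.2500 137.0625]
BᵀPA = [-65.0000 28.0000; -35.2500 -33.0000]
K = S⁻¹·BᵀPA = [-0.9655 0.6298; -0.0089 -0.4027]
A−BK = [-0.1248 0.0849; -0.0010 0.0188]
AᵀP(A−BK) = [1.9310 -1.2596; -1.2596 1.0752]
P' = Q + AᵀP(A−BK) = [11.9310 -4.2596; -4.2596 2.0752]
tr(P') = 14.0062


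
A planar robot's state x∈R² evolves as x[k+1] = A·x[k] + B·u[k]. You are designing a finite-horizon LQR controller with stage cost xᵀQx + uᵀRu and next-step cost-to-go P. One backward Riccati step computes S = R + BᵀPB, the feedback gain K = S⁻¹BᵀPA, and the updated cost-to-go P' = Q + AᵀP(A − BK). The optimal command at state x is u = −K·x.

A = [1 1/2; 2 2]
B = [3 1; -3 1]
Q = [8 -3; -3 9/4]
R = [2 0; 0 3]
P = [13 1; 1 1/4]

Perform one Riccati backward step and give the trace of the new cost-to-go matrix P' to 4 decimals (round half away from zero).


BᵀP = [36.0000 2.2500; 14.0000 1.2500]
S = R + BᵀPB = [2 0; 0 3] + [101.2500 38.2500; 38.2500 15.2500] = [103.2500 38.2500; 38.2500 18.2500]
BᵀPA = [40.5000 22.5000; 16.5000 9.5000]
K = S⁻¹·BᵀPA = [0.2564 0.1122; 0.3668 0.2855]
A−BK = [-0.1359 -0.1220; 2.4024 2.0510]
AᵀP(A−BK) = [1.5650 1.2472; 1.2472 1.0144]
P' = Q + AᵀP(A−BK) = [9.5650 -1.7528; -1.7528 3.2644]
tr(P') = 12.8294

12.8294


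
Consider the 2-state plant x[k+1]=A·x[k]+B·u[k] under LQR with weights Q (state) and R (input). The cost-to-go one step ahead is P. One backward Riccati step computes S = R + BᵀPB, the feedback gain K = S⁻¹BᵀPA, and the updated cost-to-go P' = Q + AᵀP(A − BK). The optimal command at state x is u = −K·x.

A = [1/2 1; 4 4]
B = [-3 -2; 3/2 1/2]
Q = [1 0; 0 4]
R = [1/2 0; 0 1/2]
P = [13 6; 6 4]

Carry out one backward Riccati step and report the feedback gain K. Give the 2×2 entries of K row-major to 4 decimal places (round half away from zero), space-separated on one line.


BᵀP = [-30.0000 -12.0000; -23.0000 -10.0000]
S = R + BᵀPB = [1/2 0; 0 1/2] + [72.0000 54.0000; 54.0000 41.0000] = [72.5000 54.0000; 54.0000 41.5000]
BᵀPA = [-63.0000 -78.0000; -51.5000 -63.0000]
K = S⁻¹·BᵀPA = [1.7951 1.7790; -3.5768 -3.8329]
A−BK = [-1.2682 -1.3288; 3.0957 3.2480]
AᵀP(A−BK) = [20.1381 21.1819; 21.1819 22.2884]
P' = Q + AᵀP(A−BK) = [21.1381 21.1819; 21.1819 26.2884]
tr(P') = 47.4265

1.7951 1.7790 -3.5768 -3.8329


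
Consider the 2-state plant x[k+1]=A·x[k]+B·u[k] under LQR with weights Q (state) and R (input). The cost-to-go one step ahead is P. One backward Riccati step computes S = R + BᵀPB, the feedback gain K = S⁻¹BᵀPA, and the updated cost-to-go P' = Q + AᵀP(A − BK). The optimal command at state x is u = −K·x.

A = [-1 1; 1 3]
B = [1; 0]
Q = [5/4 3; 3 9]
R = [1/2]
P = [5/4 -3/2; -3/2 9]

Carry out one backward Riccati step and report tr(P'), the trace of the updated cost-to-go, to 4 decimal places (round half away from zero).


86.3929

BᵀP = [1.2500 -1.5000]
S = R + BᵀPB = [1/2] + [1.2500] = [1.7500]
BᵀPA = [-2.7500 -3.2500]
K = S⁻¹·BᵀPA = [-1.5714 -1.8571]
A−BK = [0.5714 2.8571; 1.0000 3.0000]
AᵀP(A−BK) = [8.9286 23.6429; 23.6429 67.2143]
P' = Q + AᵀP(A−BK) = [10.1786 26.6429; 26.6429 76.2143]
tr(P') = 86.3929


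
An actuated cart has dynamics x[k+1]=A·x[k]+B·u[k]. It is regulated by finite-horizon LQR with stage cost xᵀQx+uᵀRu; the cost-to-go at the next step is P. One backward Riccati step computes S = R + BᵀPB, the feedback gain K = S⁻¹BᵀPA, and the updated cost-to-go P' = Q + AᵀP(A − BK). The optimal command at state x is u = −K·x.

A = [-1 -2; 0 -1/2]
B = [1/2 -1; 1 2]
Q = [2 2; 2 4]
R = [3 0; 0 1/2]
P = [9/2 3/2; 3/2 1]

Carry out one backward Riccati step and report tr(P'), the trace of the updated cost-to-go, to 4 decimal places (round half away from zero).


BᵀP = [3.7500 1.7500; -1.5000 0.5000]
S = R + BᵀPB = [3 0; 0 1/2] + [3.6250 -0.2500; -0.2500 2.5000] = [6.6250 -0.2500; -0.2500 3.0000]
BᵀPA = [-3.7500 -8.3750; 1.5000 2.7500]
K = S⁻¹·BᵀPA = [-0.5489 -1.2334; 0.4543 0.8139]
A−BK = [-0.2713 -0.5694; -0.3596 -0.8943]
AᵀP(A−BK) = [1.7603 3.9038; 3.9038 8.6818]
P' = Q + AᵀP(A−BK) = [3.7603 5.9038; 5.9038 12.6818]
tr(P') = 16.4420

16.4420


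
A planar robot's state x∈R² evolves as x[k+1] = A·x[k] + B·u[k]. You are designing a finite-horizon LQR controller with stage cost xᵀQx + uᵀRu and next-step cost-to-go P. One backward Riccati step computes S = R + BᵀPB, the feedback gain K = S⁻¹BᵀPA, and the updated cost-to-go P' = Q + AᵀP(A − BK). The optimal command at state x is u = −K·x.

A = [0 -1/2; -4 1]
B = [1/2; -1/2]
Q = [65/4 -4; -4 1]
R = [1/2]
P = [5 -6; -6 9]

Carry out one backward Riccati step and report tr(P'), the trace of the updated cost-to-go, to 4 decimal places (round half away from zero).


BᵀP = [5.5000 -7.5000]
S = R + BᵀPB = [1/2] + [6.5000] = [7.0000]
BᵀPA = [30.0000 -10.2500]
K = S⁻¹·BᵀPA = [4.2857 -1.4643]
A−BK = [-2.1429 0.2321; -1.8571 0.2679]
AᵀP(A−BK) = [15.4286 -4.0714; -4.0714 1.2411]
P' = Q + AᵀP(A−BK) = [31.6786 -8.0714; -8.0714 2.2411]
tr(P') = 33.9196

33.9196


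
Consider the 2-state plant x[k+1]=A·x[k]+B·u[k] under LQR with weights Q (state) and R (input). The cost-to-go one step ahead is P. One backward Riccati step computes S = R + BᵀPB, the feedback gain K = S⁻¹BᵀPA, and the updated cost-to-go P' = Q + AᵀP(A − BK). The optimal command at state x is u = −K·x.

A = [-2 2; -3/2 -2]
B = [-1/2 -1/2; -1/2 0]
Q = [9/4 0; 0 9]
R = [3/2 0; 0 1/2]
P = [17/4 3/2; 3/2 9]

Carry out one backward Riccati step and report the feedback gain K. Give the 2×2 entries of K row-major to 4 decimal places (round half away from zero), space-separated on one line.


BᵀP = [-2.8750 -5.2500; -2.1250 -0.7500]
S = R + BᵀPB = [3/2 0; 0 1/2] + [4.0625 1.4375; 1.4375 1.0625] = [5.5625 1.4375; 1.4375 1.5625]
BᵀPA = [13.6250 4.7500; 5.3750 -2.7500]
K = S⁻¹·BᵀPA = [2.0472 1.7170; 1.5566 -3.3396]
A−BK = [-0.1981 1.1887; -0.4764 -1.1415]
AᵀP(A−BK) = [9.9906 6.0566; 6.0566 23.6604]
P' = Q + AᵀP(A−BK) = [12.2406 6.0566; 6.0566 32.6604]
tr(P') = 44.9009

2.0472 1.7170 1.5566 -3.3396


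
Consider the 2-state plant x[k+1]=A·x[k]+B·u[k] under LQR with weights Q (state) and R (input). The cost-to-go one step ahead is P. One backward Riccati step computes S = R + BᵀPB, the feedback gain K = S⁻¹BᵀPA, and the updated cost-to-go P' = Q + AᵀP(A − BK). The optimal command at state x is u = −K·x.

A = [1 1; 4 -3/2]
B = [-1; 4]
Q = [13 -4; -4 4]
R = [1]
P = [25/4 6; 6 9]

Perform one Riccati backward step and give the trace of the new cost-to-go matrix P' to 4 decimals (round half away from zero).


BᵀP = [17.7500 30.0000]
S = R + BᵀPB = [1] + [102.2500] = [103.2500]
BᵀPA = [137.7500 -27.2500]
K = S⁻¹·BᵀPA = [1.3341 -0.2639]
A−BK = [2.3341 0.7361; -1.3366 -0.4443]
AᵀP(A−BK) = [14.4722 3.6053; 3.6053 1.3081]
P' = Q + AᵀP(A−BK) = [27.4722 -0.3947; -0.3947 5.3081]
tr(P') = 32.7803

32.7803


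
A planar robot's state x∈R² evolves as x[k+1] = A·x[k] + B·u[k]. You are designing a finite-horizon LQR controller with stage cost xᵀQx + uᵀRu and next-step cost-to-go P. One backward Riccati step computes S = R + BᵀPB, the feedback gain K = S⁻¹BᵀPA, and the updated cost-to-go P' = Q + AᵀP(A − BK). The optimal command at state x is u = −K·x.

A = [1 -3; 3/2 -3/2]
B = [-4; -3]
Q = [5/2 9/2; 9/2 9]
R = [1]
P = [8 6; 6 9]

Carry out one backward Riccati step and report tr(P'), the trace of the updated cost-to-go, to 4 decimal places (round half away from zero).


13.8743

BᵀP = [-50.0000 -51.0000]
S = R + BᵀPB = [1] + [353.0000] = [354.0000]
BᵀPA = [-126.5000 226.5000]
K = S⁻¹·BᵀPA = [-0.3573 0.6398]
A−BK = [-0.4294 -0.4407; 0.4280 0.4195]
AᵀP(A−BK) = [1.0459 0.6886; 0.6886 1.3284]
P' = Q + AᵀP(A−BK) = [3.5459 5.1886; 5.1886 10.3284]
tr(P') = 13.8743


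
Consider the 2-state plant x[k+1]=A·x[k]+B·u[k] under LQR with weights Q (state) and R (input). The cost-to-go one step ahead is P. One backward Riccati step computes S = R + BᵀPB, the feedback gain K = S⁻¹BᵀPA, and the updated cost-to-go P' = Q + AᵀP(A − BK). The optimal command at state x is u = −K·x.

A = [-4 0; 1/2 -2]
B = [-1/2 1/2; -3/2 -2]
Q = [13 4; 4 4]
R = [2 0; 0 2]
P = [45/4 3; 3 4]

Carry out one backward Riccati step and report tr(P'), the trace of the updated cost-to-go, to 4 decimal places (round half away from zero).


BᵀP = [-10.1250 -7.5000; -0.3750 -6.5000]
S = R + BᵀPB = [2 0; 0 2] + [16.3125 9.9375; 9.9375 12.8125] = [18.3125 9.9375; 9.9375 14.8125]
BᵀPA = [36.7500 15.0000; -1.7500 13.0000]
K = S⁻¹·BᵀPA = [3.2565 0.5391; -2.3029 0.5159]
A−BK = [-1.2203 0.0116; 0.7790 -0.1594]
AᵀP(A−BK) = [45.2928 1.0899; 1.0899 1.2058]
P' = Q + AᵀP(A−BK) = [58.2928 5.0899; 5.0899 5.2058]
tr(P') = 63.4986

63.4986


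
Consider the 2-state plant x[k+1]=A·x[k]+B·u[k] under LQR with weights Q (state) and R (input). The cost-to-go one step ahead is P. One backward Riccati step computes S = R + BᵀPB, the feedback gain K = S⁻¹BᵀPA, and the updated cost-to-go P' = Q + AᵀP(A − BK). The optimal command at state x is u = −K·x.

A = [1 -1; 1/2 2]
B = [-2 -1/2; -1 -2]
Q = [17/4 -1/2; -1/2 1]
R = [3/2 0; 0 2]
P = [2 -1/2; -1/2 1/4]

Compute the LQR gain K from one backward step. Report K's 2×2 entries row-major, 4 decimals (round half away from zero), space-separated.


-0.4029 0.6537 -0.0097 -0.2654

BᵀP = [-3.5000 0.7500; 0.0000 -0.2500]
S = R + BᵀPB = [3/2 0; 0 2] + [6.2500 0.2500; 0.2500 0.5000] = [7.7500 0.2500; 0.2500 2.5000]
BᵀPA = [-3.1250 5.0000; -0.1250 -0.5000]
K = S⁻¹·BᵀPA = [-0.4029 0.6537; -0.0097 -0.2654]
A−BK = [0.1893 0.1748; 0.0777 2.1230]
AᵀP(A−BK) = [0.3022 -0.4903; -0.4903 1.5987]
P' = Q + AᵀP(A−BK) = [4.5522 -0.9903; -0.9903 2.5987]
tr(P') = 7.1509


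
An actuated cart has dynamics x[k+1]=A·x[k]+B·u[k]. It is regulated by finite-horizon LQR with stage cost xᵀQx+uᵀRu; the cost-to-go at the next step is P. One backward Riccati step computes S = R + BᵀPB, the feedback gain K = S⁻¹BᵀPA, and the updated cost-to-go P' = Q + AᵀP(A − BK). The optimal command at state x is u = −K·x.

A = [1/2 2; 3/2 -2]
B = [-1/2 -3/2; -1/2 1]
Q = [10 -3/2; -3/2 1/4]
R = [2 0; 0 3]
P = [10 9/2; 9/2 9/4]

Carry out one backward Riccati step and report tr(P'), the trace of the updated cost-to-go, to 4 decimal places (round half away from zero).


15.0692

BᵀP = [-7.2500 -3.3750; -10.5000 -4.5000]
S = R + BᵀPB = [2 0; 0 3] + [5.3125 7.5000; 7.5000 11.2500] = [7.3125 7.5000; 7.5000 14.2500]
BᵀPA = [-8.6875 -7.7500; -12.0000 -12.0000]
K = S⁻¹·BᵀPA = [-0.7048 -0.4262; -0.4712 -0.6178]
A−BK = [-0.5591 0.8602; 1.6188 -1.5953]
AᵀP(A−BK) = [2.5357 1.1339; 1.1339 2.2835]
P' = Q + AᵀP(A−BK) = [12.5357 -0.3661; -0.3661 2.5335]
tr(P') = 15.0692


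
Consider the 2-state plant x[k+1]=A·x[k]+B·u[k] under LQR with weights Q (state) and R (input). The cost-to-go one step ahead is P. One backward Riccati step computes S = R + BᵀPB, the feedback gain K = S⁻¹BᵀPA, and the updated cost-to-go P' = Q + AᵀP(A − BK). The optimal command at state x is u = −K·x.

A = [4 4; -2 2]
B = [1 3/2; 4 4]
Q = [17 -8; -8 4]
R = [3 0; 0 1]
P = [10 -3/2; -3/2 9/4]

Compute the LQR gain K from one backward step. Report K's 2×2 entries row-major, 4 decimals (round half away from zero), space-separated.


-3.2088 -2.0689 3.3257 2.9875

BᵀP = [4.0000 7.5000; 9.0000 6.7500]
S = R + BᵀPB = [3 0; 0 1] + [34.0000 36.0000; 36.0000 40.5000] = [37.0000 36.0000; 36.0000 41.5000]
BᵀPA = [1.0000 31.0000; 22.5000 49.5000]
K = S⁻¹·BᵀPA = [-3.2088 -2.0689; 3.3257 2.9875]
A−BK = [2.2203 1.5877; -2.4676 -1.6743]
AᵀP(A−BK) = [121.3810 85.8507; 85.8507 61.2557]
P' = Q + AᵀP(A−BK) = [138.3810 77.8507; 77.8507 65.2557]
tr(P') = 203.6367


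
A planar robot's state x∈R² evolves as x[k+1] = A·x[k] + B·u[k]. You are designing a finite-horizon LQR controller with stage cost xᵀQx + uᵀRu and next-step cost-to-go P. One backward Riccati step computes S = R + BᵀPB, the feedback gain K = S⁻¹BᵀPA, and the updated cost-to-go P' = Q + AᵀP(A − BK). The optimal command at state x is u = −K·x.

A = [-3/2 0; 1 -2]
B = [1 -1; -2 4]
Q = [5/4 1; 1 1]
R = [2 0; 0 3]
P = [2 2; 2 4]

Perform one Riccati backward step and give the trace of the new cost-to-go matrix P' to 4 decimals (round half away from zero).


5.1382

BᵀP = [-2.0000 -6.0000; 6.0000 14.0000]
S = R + BᵀPB = [2 0; 0 3] + [10.0000 -22.0000; -22.0000 50.0000] = [12.0000 -22.0000; -22.0000 53.0000]
BᵀPA = [-3.0000 12.0000; 5.0000 -28.0000]
K = S⁻¹·BᵀPA = [-0.3224 0.1316; -0.0395 -0.4737]
A−BK = [-1.2171 -0.6053; 0.5132 0.1579]
AᵀP(A−BK) = [1.7303 0.7632; 0.7632 1.1579]
P' = Q + AᵀP(A−BK) = [2.9803 1.7632; 1.7632 2.1579]
tr(P') = 5.1382


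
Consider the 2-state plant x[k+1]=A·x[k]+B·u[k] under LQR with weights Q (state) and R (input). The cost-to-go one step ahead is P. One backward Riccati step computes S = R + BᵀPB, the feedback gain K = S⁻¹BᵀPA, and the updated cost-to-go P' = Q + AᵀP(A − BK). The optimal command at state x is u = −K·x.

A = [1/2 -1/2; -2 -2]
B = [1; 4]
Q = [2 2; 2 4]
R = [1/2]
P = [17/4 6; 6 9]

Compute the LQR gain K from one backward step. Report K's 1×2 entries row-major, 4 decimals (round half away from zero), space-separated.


-0.3551 -0.4987

BᵀP = [28.2500 42.0000]
S = R + BᵀPB = [1/2] + [196.2500] = [196.7500]
BᵀPA = [-69.8750 -98.1250]
K = S⁻¹·BᵀPA = [-0.3551 -0.4987]
A−BK = [0.8551 -0.0013; -0.5794 -0.0051]
AᵀP(A−BK) = [0.2467 0.0888; 0.0888 0.1247]
P' = Q + AᵀP(A−BK) = [2.2467 2.0888; 2.0888 4.1247]
tr(P') = 6.3713


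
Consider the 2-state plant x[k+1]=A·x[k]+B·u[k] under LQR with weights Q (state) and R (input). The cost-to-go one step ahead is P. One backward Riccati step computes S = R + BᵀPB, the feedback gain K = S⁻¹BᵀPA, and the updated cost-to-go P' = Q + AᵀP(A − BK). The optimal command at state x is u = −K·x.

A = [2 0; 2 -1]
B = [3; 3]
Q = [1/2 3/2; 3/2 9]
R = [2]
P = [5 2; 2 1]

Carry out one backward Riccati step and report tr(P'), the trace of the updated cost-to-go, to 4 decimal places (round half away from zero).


10.4891

BᵀP = [21.0000 9.0000]
S = R + BᵀPB = [2] + [90.0000] = [92.0000]
BᵀPA = [60.0000 -9.0000]
K = S⁻¹·BᵀPA = [0.6522 -0.0978]
A−BK = [0.0435 0.2935; 0.0435 -0.7065]
AᵀP(A−BK) = [0.8696 -0.1304; -0.1304 0.1196]
P' = Q + AᵀP(A−BK) = [1.3696 1.3696; 1.3696 9.1196]
tr(P') = 10.4891


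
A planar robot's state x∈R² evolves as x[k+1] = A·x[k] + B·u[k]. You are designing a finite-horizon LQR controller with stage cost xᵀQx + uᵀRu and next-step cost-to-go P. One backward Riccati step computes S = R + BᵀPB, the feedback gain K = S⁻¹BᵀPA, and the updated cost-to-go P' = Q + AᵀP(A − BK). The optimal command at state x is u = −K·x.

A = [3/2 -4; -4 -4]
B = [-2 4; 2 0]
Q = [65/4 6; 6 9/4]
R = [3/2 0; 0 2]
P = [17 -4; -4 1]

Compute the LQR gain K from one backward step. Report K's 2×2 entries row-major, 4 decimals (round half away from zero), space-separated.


BᵀP = [-42.0000 10.0000; 68.0000 -16.0000]
S = R + BᵀPB = [3/2 0; 0 2] + [104.0000 -168.0000; -168.0000 272.0000] = [105.5000 -168.0000; -168.0000 274.0000]
BᵀPA = [-103.0000 128.0000; 166.0000 -208.0000]
K = S⁻¹·BᵀPA = [-0.4890 0.1874; 0.3060 -0.6442]
A−BK = [-0.7020 -1.0483; -3.0220 -4.3748]
AᵀP(A−BK) = [1.0846 0.2430; 0.2430 2.0146]
P' = Q + AᵀP(A−BK) = [17.3346 6.2430; 6.2430 4.2646]
tr(P') = 21.5992

-0.4890 0.1874 0.3060 -0.6442


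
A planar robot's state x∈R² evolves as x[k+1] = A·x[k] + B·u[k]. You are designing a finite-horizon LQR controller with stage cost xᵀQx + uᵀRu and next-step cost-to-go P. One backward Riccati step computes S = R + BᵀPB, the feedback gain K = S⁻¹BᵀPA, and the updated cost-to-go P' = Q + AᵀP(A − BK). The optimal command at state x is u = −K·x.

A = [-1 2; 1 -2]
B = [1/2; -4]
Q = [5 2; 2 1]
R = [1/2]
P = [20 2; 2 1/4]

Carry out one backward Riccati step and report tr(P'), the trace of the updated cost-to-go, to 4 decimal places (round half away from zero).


BᵀP = [2.0000 0.0000]
S = R + BᵀPB = [1/2] + [1.0000] = [1.5000]
BᵀPA = [-2.0000 4.0000]
K = S⁻¹·BᵀPA = [-1.3333 2.6667]
A−BK = [-0.3333 0.6667; -4.3333 8.6667]
AᵀP(A−BK) = [13.5833 -27.1667; -27.1667 54.3333]
P' = Q + AᵀP(A−BK) = [18.5833 -25.1667; -25.1667 55.3333]
tr(P') = 73.9167

73.9167


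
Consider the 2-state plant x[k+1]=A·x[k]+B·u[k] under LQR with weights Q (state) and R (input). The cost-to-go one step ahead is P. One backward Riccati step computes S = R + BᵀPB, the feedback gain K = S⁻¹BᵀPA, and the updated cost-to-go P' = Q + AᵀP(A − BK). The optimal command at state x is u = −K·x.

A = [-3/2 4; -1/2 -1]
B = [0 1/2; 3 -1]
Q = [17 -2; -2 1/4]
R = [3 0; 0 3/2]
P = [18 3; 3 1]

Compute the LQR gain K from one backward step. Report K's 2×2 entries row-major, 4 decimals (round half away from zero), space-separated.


-1.0082 2.1148 -1.9344 5.0820

BᵀP = [9.0000 3.0000; 6.0000 0.5000]
S = R + BᵀPB = [3 0; 0 3/2] + [9.0000 1.5000; 1.5000 2.5000] = [12.0000 1.5000; 1.5000 4.0000]
BᵀPA = [-15.0000 33.0000; -9.2500 23.5000]
K = S⁻¹·BᵀPA = [-1.0082 2.1148; -1.9344 5.0820]
A−BK = [-0.5328 1.4590; 0.5902 -2.2623]
AᵀP(A−BK) = [12.2336 -30.2705; -30.2705 75.7869]
P' = Q + AᵀP(A−BK) = [29.2336 -32.2705; -32.2705 76.0369]
tr(P') = 105.2705


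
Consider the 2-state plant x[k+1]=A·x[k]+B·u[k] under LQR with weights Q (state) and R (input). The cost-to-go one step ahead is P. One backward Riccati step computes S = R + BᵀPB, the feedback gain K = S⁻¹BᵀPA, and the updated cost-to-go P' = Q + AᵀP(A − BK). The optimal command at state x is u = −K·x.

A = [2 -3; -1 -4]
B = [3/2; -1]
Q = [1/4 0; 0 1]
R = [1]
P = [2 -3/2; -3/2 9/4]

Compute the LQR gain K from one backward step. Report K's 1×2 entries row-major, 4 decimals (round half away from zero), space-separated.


BᵀP = [4.5000 -4.5000]
S = R + BᵀPB = [1] + [11.2500] = [12.2500]
BᵀPA = [13.5000 4.5000]
K = S⁻¹·BᵀPA = [1.1020 0.3673]
A−BK = [0.3469 -3.5510; 0.1020 -3.6327]
AᵀP(A−BK) = [1.3724 -0.4592; -0.4592 16.3469]
P' = Q + AᵀP(A−BK) = [1.6224 -0.4592; -0.4592 17.3469]
tr(P') = 18.9694

1.1020 0.3673


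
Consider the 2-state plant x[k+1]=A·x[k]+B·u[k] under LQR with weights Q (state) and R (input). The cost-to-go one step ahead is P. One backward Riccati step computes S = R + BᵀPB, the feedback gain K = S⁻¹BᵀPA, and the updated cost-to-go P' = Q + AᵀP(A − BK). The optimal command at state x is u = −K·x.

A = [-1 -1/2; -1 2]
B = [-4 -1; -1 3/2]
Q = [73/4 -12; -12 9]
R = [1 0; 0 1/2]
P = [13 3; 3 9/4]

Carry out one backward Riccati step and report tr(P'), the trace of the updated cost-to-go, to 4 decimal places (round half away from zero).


BᵀP = [-55.0000 -14.2500; -8.5000 0.3750]
S = R + BᵀPB = [1 0; 0 1/2] + [234.2500 33.6250; 33.6250 9.0625] = [235.2500 33.6250; 33.6250 9.5625]
BᵀPA = [69.2500 -1.0000; 8.1250 5.0000]
K = S⁻¹·BᵀPA = [0.3477 -0.1588; -0.3728 1.0813]
A−BK = [0.0178 -0.0539; -0.0932 0.2193]
AᵀP(A−BK) = [0.2040 -0.2884; -0.2884 0.6848]
P' = Q + AᵀP(A−BK) = [18.4540 -12.2884; -12.2884 9.6848]
tr(P') = 28.1389

28.1389


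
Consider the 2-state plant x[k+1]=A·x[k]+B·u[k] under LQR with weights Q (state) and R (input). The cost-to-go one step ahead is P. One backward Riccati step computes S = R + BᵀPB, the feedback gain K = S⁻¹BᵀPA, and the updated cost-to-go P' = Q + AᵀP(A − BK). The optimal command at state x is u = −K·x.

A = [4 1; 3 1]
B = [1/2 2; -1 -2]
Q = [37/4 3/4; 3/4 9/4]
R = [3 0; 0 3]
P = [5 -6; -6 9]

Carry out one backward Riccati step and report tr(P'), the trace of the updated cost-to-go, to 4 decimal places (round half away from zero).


29.3812

BᵀP = [8.5000 -12.0000; 22.0000 -30.0000]
S = R + BᵀPB = [3 0; 0 3] + [16.2500 41.0000; 41.0000 104.0000] = [19.2500 41.0000; 41.0000 107.0000]
BᵀPA = [-2.0000 -3.5000; -2.0000 -8.0000]
K = S⁻¹·BᵀPA = [-0.3485 -0.1228; 0.1149 -0.0277]
A−BK = [3.9446 1.1168; 2.8812 0.8218]
AᵀP(A−BK) = [16.5327 4.6990; 4.6990 1.3485]
P' = Q + AᵀP(A−BK) = [25.7827 5.4490; 5.4490 3.5985]
tr(P') = 29.3812


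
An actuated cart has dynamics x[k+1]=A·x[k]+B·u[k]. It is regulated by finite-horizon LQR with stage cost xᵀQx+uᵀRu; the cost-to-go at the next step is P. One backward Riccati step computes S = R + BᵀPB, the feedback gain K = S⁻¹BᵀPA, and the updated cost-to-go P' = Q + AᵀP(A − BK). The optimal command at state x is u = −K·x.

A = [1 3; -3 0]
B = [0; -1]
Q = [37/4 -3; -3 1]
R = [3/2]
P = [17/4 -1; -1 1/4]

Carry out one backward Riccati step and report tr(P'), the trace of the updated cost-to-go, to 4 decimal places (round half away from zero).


54.1071

BᵀP = [1.0000 -0.2500]
S = R + BᵀPB = [3/2] + [0.2500] = [1.7500]
BᵀPA = [1.7500 3.0000]
K = S⁻¹·BᵀPA = [1.0000 1.7143]
A−BK = [1.0000 3.0000; -2.0000 1.7143]
AᵀP(A−BK) = [10.7500 18.7500; 18.7500 33.1071]
P' = Q + AᵀP(A−BK) = [20.0000 15.7500; 15.7500 34.1071]
tr(P') = 54.1071


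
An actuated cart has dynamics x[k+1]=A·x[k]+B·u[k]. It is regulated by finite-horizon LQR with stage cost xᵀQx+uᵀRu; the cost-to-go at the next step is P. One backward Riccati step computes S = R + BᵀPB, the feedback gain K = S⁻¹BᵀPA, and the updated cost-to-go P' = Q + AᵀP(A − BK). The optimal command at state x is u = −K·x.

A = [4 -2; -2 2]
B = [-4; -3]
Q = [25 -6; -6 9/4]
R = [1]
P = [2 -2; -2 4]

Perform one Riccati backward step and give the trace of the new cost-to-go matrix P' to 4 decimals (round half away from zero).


146.4881

BᵀP = [-2.0000 -4.0000]
S = R + BᵀPB = [1] + [20.0000] = [21.0000]
BᵀPA = [0.0000 -4.0000]
K = S⁻¹·BᵀPA = [0.0000 -0.1905]
A−BK = [4.0000 -2.7619; -2.0000 1.4286]
AᵀP(A−BK) = [80.0000 -56.0000; -56.0000 39.2381]
P' = Q + AᵀP(A−BK) = [105.0000 -62.0000; -62.0000 41.4881]
tr(P') = 146.4881


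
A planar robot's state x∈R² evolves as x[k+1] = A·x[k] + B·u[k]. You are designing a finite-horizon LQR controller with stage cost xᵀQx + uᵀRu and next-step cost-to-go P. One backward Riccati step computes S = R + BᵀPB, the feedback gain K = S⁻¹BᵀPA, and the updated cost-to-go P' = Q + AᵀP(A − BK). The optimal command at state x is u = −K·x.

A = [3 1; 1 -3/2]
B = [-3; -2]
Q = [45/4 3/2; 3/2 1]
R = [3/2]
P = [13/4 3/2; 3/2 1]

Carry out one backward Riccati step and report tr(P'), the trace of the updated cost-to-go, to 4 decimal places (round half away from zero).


14.3661

BᵀP = [-12.7500 -6.5000]
S = R + BᵀPB = [3/2] + [51.2500] = [52.7500]
BᵀPA = [-44.7500 -3.0000]
K = S⁻¹·BᵀPA = [-0.8483 -0.0569]
A−BK = [0.4550 0.8294; -0.6967 -1.6137]
AᵀP(A−BK) = [1.2867 0.4550; 0.4550 0.8294]
P' = Q + AᵀP(A−BK) = [12.5367 1.9550; 1.9550 1.8294]
tr(P') = 14.3661


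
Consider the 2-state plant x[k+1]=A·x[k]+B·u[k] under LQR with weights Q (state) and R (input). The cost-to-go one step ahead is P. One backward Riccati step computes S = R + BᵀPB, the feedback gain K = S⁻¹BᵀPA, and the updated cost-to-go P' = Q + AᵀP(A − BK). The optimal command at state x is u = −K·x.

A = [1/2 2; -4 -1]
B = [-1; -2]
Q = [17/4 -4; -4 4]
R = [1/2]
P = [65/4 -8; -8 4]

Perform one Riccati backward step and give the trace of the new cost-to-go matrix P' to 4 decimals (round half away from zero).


BᵀP = [-0.2500 0.0000]
S = R + BᵀPB = [1/2] + [0.2500] = [0.7500]
BᵀPA = [-0.1250 -0.5000]
K = S⁻¹·BᵀPA = [-0.1667 -0.6667]
A−BK = [0.3333 1.3333; -4.3333 -2.3333]
AᵀP(A−BK) = [100.0417 100.1667; 100.1667 100.6667]
P' = Q + AᵀP(A−BK) = [104.2917 96.1667; 96.1667 104.6667]
tr(P') = 208.9583

208.9583


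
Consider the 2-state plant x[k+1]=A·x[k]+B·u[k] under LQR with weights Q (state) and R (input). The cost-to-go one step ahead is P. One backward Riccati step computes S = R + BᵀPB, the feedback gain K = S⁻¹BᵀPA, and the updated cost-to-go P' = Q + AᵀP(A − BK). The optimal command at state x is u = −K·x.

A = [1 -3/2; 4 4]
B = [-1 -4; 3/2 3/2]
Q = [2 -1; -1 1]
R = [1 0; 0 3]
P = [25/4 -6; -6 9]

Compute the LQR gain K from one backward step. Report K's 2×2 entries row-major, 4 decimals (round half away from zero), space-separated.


BᵀP = [-15.2500 19.5000; -34.0000 37.5000]
S = R + BᵀPB = [1 0; 0 3] + [44.5000 90.2500; 90.2500 192.2500] = [45.5000 90.2500; 90.2500 195.2500]
BᵀPA = [62.7500 100.8750; 116.0000 201.0000]
K = S⁻¹·BᵀPA = [2.4132 2.1055; -0.5214 0.0562]
A−BK = [1.3278 0.8304; 1.1622 0.7574]
AᵀP(A−BK) = [11.2965 7.9821; 7.9821 6.3680]
P' = Q + AᵀP(A−BK) = [13.2965 6.9821; 6.9821 7.3680]
tr(P') = 20.6645

2.4132 2.1055 -0.5214 0.0562


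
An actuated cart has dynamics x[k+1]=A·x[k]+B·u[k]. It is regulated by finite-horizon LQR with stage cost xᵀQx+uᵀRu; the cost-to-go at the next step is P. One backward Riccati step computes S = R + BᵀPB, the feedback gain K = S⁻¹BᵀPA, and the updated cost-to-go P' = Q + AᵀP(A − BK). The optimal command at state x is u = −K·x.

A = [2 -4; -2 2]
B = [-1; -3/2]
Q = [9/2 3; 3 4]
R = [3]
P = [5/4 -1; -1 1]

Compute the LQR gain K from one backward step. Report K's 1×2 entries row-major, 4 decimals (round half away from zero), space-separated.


BᵀP = [0.2500 -0.5000]
S = R + BᵀPB = [3] + [0.5000] = [3.5000]
BᵀPA = [1.5000 -2.0000]
K = S⁻¹·BᵀPA = [0.4286 -0.5714]
A−BK = [2.4286 -4.5714; -1.3571 1.1429]
AᵀP(A−BK) = [16.3571 -25.1429; -25.1429 38.8571]
P' = Q + AᵀP(A−BK) = [20.8571 -22.1429; -22.1429 42.8571]
tr(P') = 63.7143

0.4286 -0.5714


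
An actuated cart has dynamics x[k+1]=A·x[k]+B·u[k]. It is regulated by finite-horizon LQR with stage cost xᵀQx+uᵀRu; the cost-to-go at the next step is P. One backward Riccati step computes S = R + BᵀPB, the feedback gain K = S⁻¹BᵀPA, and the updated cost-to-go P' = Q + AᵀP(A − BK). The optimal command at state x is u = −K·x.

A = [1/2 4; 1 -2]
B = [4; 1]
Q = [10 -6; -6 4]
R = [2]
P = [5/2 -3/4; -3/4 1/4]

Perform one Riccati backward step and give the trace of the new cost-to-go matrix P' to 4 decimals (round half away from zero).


17.2004

BᵀP = [9.2500 -2.7500]
S = R + BᵀPB = [2] + [34.2500] = [36.2500]
BᵀPA = [1.8750 42.5000]
K = S⁻¹·BᵀPA = [0.0517 1.1724]
A−BK = [0.2931 -0.6897; 0.9483 -3.1724]
AᵀP(A−BK) = [0.0280 0.0517; 0.0517 3.1724]
P' = Q + AᵀP(A−BK) = [10.0280 -5.9483; -5.9483 7.1724]
tr(P') = 17.2004


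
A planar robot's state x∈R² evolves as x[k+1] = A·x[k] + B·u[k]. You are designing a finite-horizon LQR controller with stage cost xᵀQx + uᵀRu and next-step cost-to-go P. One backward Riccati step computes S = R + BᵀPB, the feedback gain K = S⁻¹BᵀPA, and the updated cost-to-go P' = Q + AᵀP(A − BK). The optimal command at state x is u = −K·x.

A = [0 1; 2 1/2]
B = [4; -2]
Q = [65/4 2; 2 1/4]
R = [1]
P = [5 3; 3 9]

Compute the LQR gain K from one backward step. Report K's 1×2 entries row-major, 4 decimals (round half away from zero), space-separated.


-0.1739 0.1594

BᵀP = [14.0000 -6.0000]
S = R + BᵀPB = [1] + [68.0000] = [69.0000]
BᵀPA = [-12.0000 11.0000]
K = S⁻¹·BᵀPA = [-0.1739 0.1594]
A−BK = [0.6957 0.3623; 1.6522 0.8188]
AᵀP(A−BK) = [33.9130 16.9130; 16.9130 8.4964]
P' = Q + AᵀP(A−BK) = [50.1630 18.9130; 18.9130 8.7464]
tr(P') = 58.9094


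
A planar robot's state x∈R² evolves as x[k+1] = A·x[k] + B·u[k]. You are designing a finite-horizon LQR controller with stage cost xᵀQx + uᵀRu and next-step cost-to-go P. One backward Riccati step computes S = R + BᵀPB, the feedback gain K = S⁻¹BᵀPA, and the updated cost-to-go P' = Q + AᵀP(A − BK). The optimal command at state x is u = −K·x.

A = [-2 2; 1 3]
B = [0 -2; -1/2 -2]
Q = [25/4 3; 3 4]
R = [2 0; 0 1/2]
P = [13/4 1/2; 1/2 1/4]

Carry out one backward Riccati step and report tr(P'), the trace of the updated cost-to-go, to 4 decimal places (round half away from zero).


BᵀP = [-0.2500 -0.1250; -7.5000 -1.5000]
S = R + BᵀPB = [2 0; 0 1/2] + [0.0625 0.7500; 0.7500 18.0000] = [2.0625 0.7500; 0.7500 18.5000]
BᵀPA = [0.3750 -0.8750; 13.5000 -19.5000]
K = S⁻¹·BᵀPA = [-0.0848 -0.0416; 0.7332 -1.0524]
A−BK = [-0.5337 -0.1047; 2.4239 0.8745]
AᵀP(A−BK) = [1.3840 -0.0274; -0.0274 0.6924]
P' = Q + AᵀP(A−BK) = [7.6340 2.9726; 2.9726 4.6924]
tr(P') = 12.3265

12.3265


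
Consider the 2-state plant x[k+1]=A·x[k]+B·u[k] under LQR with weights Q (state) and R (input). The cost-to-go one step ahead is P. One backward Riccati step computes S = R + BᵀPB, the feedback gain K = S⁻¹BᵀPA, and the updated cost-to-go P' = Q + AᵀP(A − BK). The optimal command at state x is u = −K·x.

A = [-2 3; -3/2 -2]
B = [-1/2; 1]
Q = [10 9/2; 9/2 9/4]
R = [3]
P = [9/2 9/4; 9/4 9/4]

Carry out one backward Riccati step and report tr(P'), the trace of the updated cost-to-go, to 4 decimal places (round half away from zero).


BᵀP = [0.0000 1.1250]
S = R + BᵀPB = [3] + [1.1250] = [4.1250]
BᵀPA = [-1.6875 -2.2500]
K = S⁻¹·BᵀPA = [-0.4091 -0.5455]
A−BK = [-2.2045 2.7273; -1.0909 -1.4545]
AᵀP(A−BK) = [35.8722 -22.2955; -22.2955 21.2727]
P' = Q + AᵀP(A−BK) = [45.8722 -17.7955; -17.7955 23.5227]
tr(P') = 69.3949

69.3949


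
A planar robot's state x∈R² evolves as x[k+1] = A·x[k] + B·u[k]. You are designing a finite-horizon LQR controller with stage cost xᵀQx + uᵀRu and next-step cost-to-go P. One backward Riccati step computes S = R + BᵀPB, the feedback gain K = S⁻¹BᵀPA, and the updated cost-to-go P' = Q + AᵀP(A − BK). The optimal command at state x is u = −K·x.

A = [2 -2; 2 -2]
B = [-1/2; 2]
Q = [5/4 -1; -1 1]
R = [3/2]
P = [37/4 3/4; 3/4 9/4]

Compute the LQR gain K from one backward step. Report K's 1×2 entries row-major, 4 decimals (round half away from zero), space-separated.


0.1768 -0.1768

BᵀP = [-3.1250 4.1250]
S = R + BᵀPB = [3/2] + [9.8125] = [11.3125]
BᵀPA = [2.0000 -2.0000]
K = S⁻¹·BᵀPA = [0.1768 -0.1768]
A−BK = [2.0884 -2.0884; 1.6464 -1.6464]
AᵀP(A−BK) = [51.6464 -51.6464; -51.6464 51.6464]
P' = Q + AᵀP(A−BK) = [52.8964 -52.6464; -52.6464 52.6464]
tr(P') = 105.5428


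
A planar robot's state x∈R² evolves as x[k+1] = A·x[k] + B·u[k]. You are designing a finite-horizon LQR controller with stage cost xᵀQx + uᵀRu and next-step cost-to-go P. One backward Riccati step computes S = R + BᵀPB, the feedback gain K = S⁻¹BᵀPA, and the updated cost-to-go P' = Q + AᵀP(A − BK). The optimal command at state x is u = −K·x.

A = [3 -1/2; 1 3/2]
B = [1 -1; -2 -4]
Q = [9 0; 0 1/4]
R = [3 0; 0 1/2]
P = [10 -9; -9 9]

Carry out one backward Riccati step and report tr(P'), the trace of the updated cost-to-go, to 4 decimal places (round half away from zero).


15.6847

BᵀP = [28.0000 -27.0000; 26.0000 -27.0000]
S = R + BᵀPB = [3 0; 0 1/2] + [82.0000 80.0000; 80.0000 82.0000] = [85.0000 80.0000; 80.0000 82.5000]
BᵀPA = [57.0000 -54.5000; 51.0000 -53.5000]
K = S⁻¹·BᵀPA = [1.0163 -0.3531; -0.3673 -0.3061]
A−BK = [1.6163 -0.4531; 1.5633 -0.4306]
AᵀP(A−BK) = [5.8041 -1.7633; -1.7633 0.6306]
P' = Q + AᵀP(A−BK) = [14.8041 -1.7633; -1.7633 0.8806]
tr(P') = 15.6847


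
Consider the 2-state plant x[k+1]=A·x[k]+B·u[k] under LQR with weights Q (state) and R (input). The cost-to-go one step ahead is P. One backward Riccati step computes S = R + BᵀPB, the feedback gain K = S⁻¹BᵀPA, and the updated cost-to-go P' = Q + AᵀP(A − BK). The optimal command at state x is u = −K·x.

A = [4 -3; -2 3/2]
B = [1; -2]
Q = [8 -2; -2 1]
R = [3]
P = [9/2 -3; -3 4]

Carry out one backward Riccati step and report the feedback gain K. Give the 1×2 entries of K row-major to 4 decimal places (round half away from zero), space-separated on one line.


BᵀP = [10.5000 -11.0000]
S = R + BᵀPB = [3] + [32.5000] = [35.5000]
BᵀPA = [64.0000 -48.0000]
K = S⁻¹·BᵀPA = [1.8028 -1.3521]
A−BK = [2.1972 -1.6479; 1.6056 -1.2042]
AᵀP(A−BK) = [20.6197 -15.4648; -15.4648 11.5986]
P' = Q + AᵀP(A−BK) = [28.6197 -17.4648; -17.4648 12.5986]
tr(P') = 41.2183

1.8028 -1.3521


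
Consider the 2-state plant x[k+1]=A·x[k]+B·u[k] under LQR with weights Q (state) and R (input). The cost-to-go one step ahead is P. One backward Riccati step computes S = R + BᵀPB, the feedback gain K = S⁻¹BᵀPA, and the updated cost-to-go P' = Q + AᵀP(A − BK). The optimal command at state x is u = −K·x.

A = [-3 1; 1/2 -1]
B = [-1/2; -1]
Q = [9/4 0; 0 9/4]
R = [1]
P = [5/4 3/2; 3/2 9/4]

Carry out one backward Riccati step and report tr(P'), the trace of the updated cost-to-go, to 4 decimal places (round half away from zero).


BᵀP = [-2.1250 -3.0000]
S = R + BᵀPB = [1] + [4.0625] = [5.0625]
BᵀPA = [4.8750 0.8750]
K = S⁻¹·BᵀPA = [0.9630 0.1728]
A−BK = [-2.5185 1.0864; 1.4630 -0.8272]
AᵀP(A−BK) = [2.6181 -0.4676; -0.4676 0.3488]
P' = Q + AᵀP(A−BK) = [4.8681 -0.4676; -0.4676 2.5988]
tr(P') = 7.4668

7.4668


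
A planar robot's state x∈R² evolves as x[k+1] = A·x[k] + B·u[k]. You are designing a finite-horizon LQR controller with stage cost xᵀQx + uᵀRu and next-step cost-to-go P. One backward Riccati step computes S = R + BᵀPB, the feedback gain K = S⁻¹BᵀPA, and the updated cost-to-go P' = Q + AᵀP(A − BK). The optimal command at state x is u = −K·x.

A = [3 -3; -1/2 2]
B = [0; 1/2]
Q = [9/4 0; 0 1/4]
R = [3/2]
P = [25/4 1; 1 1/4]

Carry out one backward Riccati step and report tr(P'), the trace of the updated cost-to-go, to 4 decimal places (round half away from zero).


BᵀP = [0.5000 0.1250]
S = R + BᵀPB = [3/2] + [0.0625] = [1.5625]
BᵀPA = [1.4375 -1.2500]
K = S⁻¹·BᵀPA = [0.9200 -0.8000]
A−BK = [3.0000 -3.0000; -0.9600 2.4000]
AᵀP(A−BK) = [51.9900 -47.8500; -47.8500 44.2500]
P' = Q + AᵀP(A−BK) = [54.2400 -47.8500; -47.8500 44.5000]
tr(P') = 98.7400

98.7400
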